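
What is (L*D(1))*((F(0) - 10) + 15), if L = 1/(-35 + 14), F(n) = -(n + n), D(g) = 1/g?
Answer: -5/21 ≈ -0.23810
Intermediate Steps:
F(n) = -2*n
L = -1/21 (L = 1/(-21) = -1/21 ≈ -0.047619)
(L*D(1))*((F(0) - 10) + 15) = (-1/21/1)*((-2*0 - 10) + 15) = (-1/21*1)*((0 - 10) + 15) = -(-10 + 15)/21 = -1/21*5 = -5/21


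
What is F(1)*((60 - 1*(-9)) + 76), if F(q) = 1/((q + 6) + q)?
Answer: 145/8 ≈ 18.125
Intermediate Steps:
F(q) = 1/(6 + 2*q) (F(q) = 1/((6 + q) + q) = 1/(6 + 2*q))
F(1)*((60 - 1*(-9)) + 76) = (1/(2*(3 + 1)))*((60 - 1*(-9)) + 76) = ((½)/4)*((60 + 9) + 76) = ((½)*(¼))*(69 + 76) = (⅛)*145 = 145/8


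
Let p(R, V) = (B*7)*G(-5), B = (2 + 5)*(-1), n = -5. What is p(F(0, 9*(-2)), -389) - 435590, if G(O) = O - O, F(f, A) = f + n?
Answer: -435590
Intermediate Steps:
B = -7 (B = 7*(-1) = -7)
F(f, A) = -5 + f (F(f, A) = f - 5 = -5 + f)
G(O) = 0
p(R, V) = 0 (p(R, V) = -7*7*0 = -49*0 = 0)
p(F(0, 9*(-2)), -389) - 435590 = 0 - 435590 = -435590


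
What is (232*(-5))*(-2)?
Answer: 2320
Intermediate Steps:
(232*(-5))*(-2) = -1160*(-2) = 2320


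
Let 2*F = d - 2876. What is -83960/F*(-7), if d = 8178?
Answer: 587720/2651 ≈ 221.70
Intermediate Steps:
F = 2651 (F = (8178 - 2876)/2 = (½)*5302 = 2651)
-83960/F*(-7) = -83960/2651*(-7) = 587720/2651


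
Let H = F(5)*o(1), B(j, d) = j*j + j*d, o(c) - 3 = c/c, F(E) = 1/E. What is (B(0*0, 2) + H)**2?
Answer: 16/25 ≈ 0.64000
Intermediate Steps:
F(E) = 1/E
o(c) = 4 (o(c) = 3 + c/c = 3 + 1 = 4)
B(j, d) = j**2 + d*j
H = 4/5 ≈ 0.80000
(B(0*0, 2) + H)**2 = ((0*0)*(2 + 0*0) + 4/5)**2 = (0*(2 + 0) + 4/5)**2 = (0*2 + 4/5)**2 = (0 + 4/5)**2 = (4/5)**2 = 16/25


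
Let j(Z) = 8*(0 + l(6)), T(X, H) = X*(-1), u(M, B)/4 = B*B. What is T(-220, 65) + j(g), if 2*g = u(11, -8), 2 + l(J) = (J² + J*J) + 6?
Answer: 828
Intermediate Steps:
l(J) = 4 + 2*J² (l(J) = -2 + ((J² + J*J) + 6) = -2 + ((J² + J²) + 6) = -2 + (2*J² + 6) = -2 + (6 + 2*J²) = 4 + 2*J²)
u(M, B) = 4*B² (u(M, B) = 4*(B*B) = 4*B²)
T(X, H) = -X
g = 128 (g = (4*(-8)²)/2 = (4*64)/2 = (½)*256 = 128)
j(Z) = 608 (j(Z) = 8*(0 + (4 + 2*6²)) = 8*(0 + (4 + 2*36)) = 8*(0 + (4 + 72)) = 8*(0 + 76) = 8*76 = 608)
T(-220, 65) + j(g) = -1*(-220) + 608 = 220 + 608 = 828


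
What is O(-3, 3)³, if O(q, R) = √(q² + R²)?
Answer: 54*√2 ≈ 76.368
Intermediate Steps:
O(q, R) = √(R² + q²)
O(-3, 3)³ = (√(3² + (-3)²))³ = (√(9 + 9))³ = (√18)³ = (3*√2)³ = 54*√2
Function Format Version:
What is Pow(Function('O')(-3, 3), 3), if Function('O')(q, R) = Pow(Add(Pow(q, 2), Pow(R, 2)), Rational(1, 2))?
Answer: Mul(54, Pow(2, Rational(1, 2))) ≈ 76.368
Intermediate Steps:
Function('O')(q, R) = Pow(Add(Pow(R, 2), Pow(q, 2)), Rational(1, 2))
Pow(Function('O')(-3, 3), 3) = Pow(Pow(Add(Pow(3, 2), Pow(-3, 2)), Rational(1, 2)), 3) = Pow(Pow(Add(9, 9), Rational(1, 2)), 3) = Pow(Pow(18, Rational(1, 2)), 3) = Pow(Mul(3, Pow(2, Rational(1, 2))), 3) = Mul(54, Pow(2, Rational(1, 2)))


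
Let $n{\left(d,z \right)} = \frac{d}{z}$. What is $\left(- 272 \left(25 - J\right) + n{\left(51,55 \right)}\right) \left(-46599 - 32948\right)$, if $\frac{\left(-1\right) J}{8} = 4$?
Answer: $\frac{67827260943}{55} \approx 1.2332 \cdot 10^{9}$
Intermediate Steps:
$J = -32$ ($J = \left(-8\right) 4 = -32$)
$\left(- 272 \left(25 - J\right) + n{\left(51,55 \right)}\right) \left(-46599 - 32948\right) = \left(- 272 \left(25 - -32\right) + \frac{51}{55}\right) \left(-46599 - 32948\right) = \left(- 272 \left(25 + 32\right) + 51 \cdot \frac{1}{55}\right) \left(-79547\right) = \left(\left(-272\right) 57 + \frac{51}{55}\right) \left(-79547\right) = \left(-15504 + \frac{51}{55}\right) \left(-79547\right) = \left(- \frac{852669}{55}\right) \left(-79547\right) = \frac{67827260943}{55}$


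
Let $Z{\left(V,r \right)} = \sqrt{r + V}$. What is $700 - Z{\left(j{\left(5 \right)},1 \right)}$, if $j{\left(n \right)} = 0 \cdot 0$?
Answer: $699$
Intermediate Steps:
$j{\left(n \right)} = 0$
$Z{\left(V,r \right)} = \sqrt{V + r}$
$700 - Z{\left(j{\left(5 \right)},1 \right)} = 700 - \sqrt{0 + 1} = 700 - \sqrt{1} = 700 - 1 = 699$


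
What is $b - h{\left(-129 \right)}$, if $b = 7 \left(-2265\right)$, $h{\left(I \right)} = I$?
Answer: $-15726$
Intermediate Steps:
$b = -15855$
$b - h{\left(-129 \right)} = -15855 - -129 = -15855 + 129 = -15726$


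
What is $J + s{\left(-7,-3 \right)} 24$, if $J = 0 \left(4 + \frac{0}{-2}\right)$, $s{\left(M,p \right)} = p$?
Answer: $-72$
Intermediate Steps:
$J = 0$ ($J = 0 \left(4 + 0 \left(- \frac{1}{2}\right)\right) = 0 \left(4 + 0\right) = 0 \cdot 4 = 0$)
$J + s{\left(-7,-3 \right)} 24 = 0 - 72 = -72$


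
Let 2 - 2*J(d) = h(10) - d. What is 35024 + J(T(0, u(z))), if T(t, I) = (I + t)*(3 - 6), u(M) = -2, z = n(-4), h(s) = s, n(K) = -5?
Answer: 35023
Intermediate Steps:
z = -5
T(t, I) = -3*I - 3*t (T(t, I) = (I + t)*(-3) = -3*I - 3*t)
J(d) = -4 + d/2 (J(d) = 1 - (10 - d)/2 = 1 + (-5 + d/2) = -4 + d/2)
35024 + J(T(0, u(z))) = 35024 + (-4 + (-3*(-2) - 3*0)/2) = 35024 + (-4 + (6 + 0)/2) = 35024 + (-4 + (1/2)*6) = 35024 + (-4 + 3) = 35024 - 1 = 35023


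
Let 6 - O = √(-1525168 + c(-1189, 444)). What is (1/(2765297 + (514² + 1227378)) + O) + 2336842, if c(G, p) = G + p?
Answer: 9947660482609/4256871 - I*√1525913 ≈ 2.3368e+6 - 1235.3*I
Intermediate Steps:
O = 6 - I*√1525913 (O = 6 - √(-1525168 + (-1189 + 444)) = 6 - √(-1525168 - 745) = 6 - √(-1525913) = 6 - I*√1525913 ≈ 6.0 - 1235.3*I)
(1/(2765297 + (514² + 1227378)) + O) + 2336842 = (1/(2765297 + (514² + 1227378)) + (6 - I*√1525913)) + 2336842 = (1/(2765297 + (264196 + 1227378)) + (6 - I*√1525913)) + 2336842 = (1/(2765297 + 1491574) + (6 - I*√1525913)) + 2336842 = (1/4256871 + (6 - I*√1525913)) + 2336842 = (25541227/4256871 - I*√1525913) + 2336842 = 9947660482609/4256871 - I*√1525913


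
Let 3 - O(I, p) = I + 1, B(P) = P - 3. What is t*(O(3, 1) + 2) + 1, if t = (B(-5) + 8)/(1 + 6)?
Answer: 1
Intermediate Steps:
B(P) = -3 + P
O(I, p) = 2 - I (O(I, p) = 3 - (I + 1) = 3 - (1 + I) = 3 + (-1 - I) = 2 - I)
t = 0 (t = ((-3 - 5) + 8)/(1 + 6) = (-8 + 8)/7 = 0*(⅐) = 0)
t*(O(3, 1) + 2) + 1 = 0*((2 - 1*3) + 2) + 1 = 0*((2 - 3) + 2) + 1 = 0*(-1 + 2) + 1 = 0*1 + 1 = 0 + 1 = 1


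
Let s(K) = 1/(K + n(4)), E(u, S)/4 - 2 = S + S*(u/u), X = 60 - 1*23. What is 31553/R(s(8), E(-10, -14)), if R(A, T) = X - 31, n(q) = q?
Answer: 31553/6 ≈ 5258.8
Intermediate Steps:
X = 37 (X = 60 - 23 = 37)
E(u, S) = 8 + 8*S (E(u, S) = 8 + 4*(S + S*(u/u)) = 8 + 4*(S + S*1) = 8 + 4*(S + S) = 8 + 4*(2*S) = 8 + 8*S)
s(K) = 1/(4 + K) (s(K) = 1/(K + 4) = 1/(4 + K))
R(A, T) = 6 (R(A, T) = 37 - 31 = 6)
31553/R(s(8), E(-10, -14)) = 31553/6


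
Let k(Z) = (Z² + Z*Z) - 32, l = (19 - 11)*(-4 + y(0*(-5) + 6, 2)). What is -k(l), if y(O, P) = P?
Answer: -480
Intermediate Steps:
l = -16 (l = (19 - 11)*(-4 + 2) = 8*(-2) = -16)
k(Z) = -32 + 2*Z² (k(Z) = (Z² + Z²) - 32 = 2*Z² - 32 = -32 + 2*Z²)
-k(l) = -(-32 + 2*(-16)²) = -(-32 + 2*256) = -(-32 + 512) = -1*480 = -480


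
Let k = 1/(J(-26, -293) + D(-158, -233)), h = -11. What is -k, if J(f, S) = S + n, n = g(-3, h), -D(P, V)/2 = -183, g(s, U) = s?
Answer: -1/70 ≈ -0.014286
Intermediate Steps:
D(P, V) = 366 (D(P, V) = -2*(-183) = 366)
n = -3
J(f, S) = -3 + S (J(f, S) = S - 3 = -3 + S)
k = 1/70 (k = 1/((-3 - 293) + 366) = 1/(-296 + 366) = 1/70 ≈ 0.014286)
-k = -1*1/70 = -1/70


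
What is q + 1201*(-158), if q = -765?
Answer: -190523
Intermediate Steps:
q + 1201*(-158) = -765 + 1201*(-158) = -765 - 189758 = -190523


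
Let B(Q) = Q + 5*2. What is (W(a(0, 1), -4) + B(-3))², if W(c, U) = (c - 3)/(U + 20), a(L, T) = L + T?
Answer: 3025/64 ≈ 47.266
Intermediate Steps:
W(c, U) = (-3 + c)/(20 + U)
B(Q) = 10 + Q (B(Q) = Q + 10 = 10 + Q)
(W(a(0, 1), -4) + B(-3))² = ((-3 + (0 + 1))/(20 - 4) + (10 - 3))² = ((-3 + 1)/16 + 7)² = ((1/16)*(-2) + 7)² = (-⅛ + 7)² = (55/8)² = 3025/64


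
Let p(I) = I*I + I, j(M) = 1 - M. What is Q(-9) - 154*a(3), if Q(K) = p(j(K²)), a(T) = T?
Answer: 5858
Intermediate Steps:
p(I) = I + I² (p(I) = I² + I = I + I²)
Q(K) = (1 - K²)*(2 - K²) (Q(K) = (1 - K²)*(1 + (1 - K²)) = (1 - K²)*(2 - K²))
Q(-9) - 154*a(3) = (-1 + (-9)²)*(-2 + (-9)²) - 154*3 = (-1 + 81)*(-2 + 81) - 462 = 80*79 - 462 = 6320 - 462 = 5858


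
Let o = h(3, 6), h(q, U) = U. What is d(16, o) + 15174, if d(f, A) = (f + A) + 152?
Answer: 15348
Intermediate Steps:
o = 6
d(f, A) = 152 + A + f (d(f, A) = (A + f) + 152 = 152 + A + f)
d(16, o) + 15174 = (152 + 6 + 16) + 15174 = 174 + 15174 = 15348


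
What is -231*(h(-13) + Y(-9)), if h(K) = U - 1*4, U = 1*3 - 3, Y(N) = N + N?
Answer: 5082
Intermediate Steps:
Y(N) = 2*N
U = 0 (U = 3 - 3 = 0)
h(K) = -4 (h(K) = 0 - 1*4 = 0 - 4 = -4)
-231*(h(-13) + Y(-9)) = -231*(-4 + 2*(-9)) = -231*(-4 - 18) = -231*(-22) = 5082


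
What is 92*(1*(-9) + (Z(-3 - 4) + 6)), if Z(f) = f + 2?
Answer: -736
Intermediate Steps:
Z(f) = 2 + f
92*(1*(-9) + (Z(-3 - 4) + 6)) = 92*(1*(-9) + ((2 + (-3 - 4)) + 6)) = 92*(-9 + ((2 - 7) + 6)) = 92*(-9 + (-5 + 6)) = 92*(-9 + 1) = 92*(-8) = -736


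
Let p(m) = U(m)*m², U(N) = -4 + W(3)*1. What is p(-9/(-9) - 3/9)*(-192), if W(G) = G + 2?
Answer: -256/3 ≈ -85.333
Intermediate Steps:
W(G) = 2 + G
U(N) = 1 (U(N) = -4 + (2 + 3)*1 = -4 + 5*1 = -4 + 5 = 1)
p(m) = m² (p(m) = 1*m² = m²)
p(-9/(-9) - 3/9)*(-192) = (-9/(-9) - 3/9)²*(-192) = (-9*(-⅑) - 3*⅑)²*(-192) = (1 - ⅓)²*(-192) = (⅔)²*(-192) = (4/9)*(-192) = -256/3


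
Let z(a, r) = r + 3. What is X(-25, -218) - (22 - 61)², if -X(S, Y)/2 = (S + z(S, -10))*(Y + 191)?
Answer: -3249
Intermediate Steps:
z(a, r) = 3 + r
X(S, Y) = -2*(-7 + S)*(191 + Y) (X(S, Y) = -2*(S + (3 - 10))*(Y + 191) = -2*(S - 7)*(191 + Y) = -2*(-7 + S)*(191 + Y))
X(-25, -218) - (22 - 61)² = (2674 - 382*(-25) + 14*(-218) - 2*(-25)*(-218)) - (22 - 61)² = (2674 + 9550 - 3052 - 10900) - 1*(-39)² = -1728 - 1*1521 = -1728 - 1521 = -3249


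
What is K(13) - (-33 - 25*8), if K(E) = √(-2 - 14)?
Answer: 233 + 4*I ≈ 233.0 + 4.0*I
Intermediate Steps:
K(E) = 4*I (K(E) = √(-16) = 4*I)
K(13) - (-33 - 25*8) = 4*I - (-33 - 25*8) = 4*I - (-33 - 200) = 4*I - 1*(-233) = 4*I + 233 = 233 + 4*I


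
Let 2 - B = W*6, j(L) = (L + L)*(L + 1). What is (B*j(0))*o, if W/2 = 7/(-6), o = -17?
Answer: 0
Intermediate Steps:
W = -7/3 (W = 2*(7/(-6)) = 2*(7*(-⅙)) = 2*(-7/6) = -7/3 ≈ -2.3333)
j(L) = 2*L*(1 + L) (j(L) = (2*L)*(1 + L) = 2*L*(1 + L))
B = 16 (B = 2 - (-7)*6/3 = 2 - 1*(-14) = 2 + 14 = 16)
(B*j(0))*o = (16*(2*0*(1 + 0)))*(-17) = (16*(2*0*1))*(-17) = (16*0)*(-17) = 0*(-17) = 0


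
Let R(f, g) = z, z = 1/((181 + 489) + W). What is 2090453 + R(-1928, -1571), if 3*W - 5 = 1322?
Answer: 6975841664/3337 ≈ 2.0905e+6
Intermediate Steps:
W = 1327/3 (W = 5/3 + (1/3)*1322 = 5/3 + 1322/3 = 1327/3 ≈ 442.33)
z = 3/3337 (z = 1/((181 + 489) + 1327/3) = 1/(670 + 1327/3) = 1/(3337/3) = 3/3337 ≈ 0.00089901)
R(f, g) = 3/3337
2090453 + R(-1928, -1571) = 2090453 + 3/3337 = 6975841664/3337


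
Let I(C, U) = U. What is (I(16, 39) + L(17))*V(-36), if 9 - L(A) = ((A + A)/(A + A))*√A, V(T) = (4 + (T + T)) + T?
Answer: -4992 + 104*√17 ≈ -4563.2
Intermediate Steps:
V(T) = 4 + 3*T (V(T) = (4 + 2*T) + T = 4 + 3*T)
L(A) = 9 - √A (L(A) = 9 - (A + A)/(A + A)*√A = 9 - (2*A)/((2*A))*√A = 9 - (2*A)*(1/(2*A))*√A = 9 - √A)
(I(16, 39) + L(17))*V(-36) = (39 + (9 - √17))*(4 + 3*(-36)) = (48 - √17)*(4 - 108) = (48 - √17)*(-104) = -4992 + 104*√17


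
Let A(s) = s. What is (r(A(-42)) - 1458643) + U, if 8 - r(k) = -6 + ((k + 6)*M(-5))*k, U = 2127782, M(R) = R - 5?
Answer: 684273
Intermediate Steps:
M(R) = -5 + R
r(k) = 14 - k*(-60 - 10*k) (r(k) = 8 - (-6 + ((k + 6)*(-5 - 5))*k) = 8 - (-6 + ((6 + k)*(-10))*k) = 8 - (-6 + (-60 - 10*k)*k) = 8 - (-6 + k*(-60 - 10*k)) = 8 + (6 - k*(-60 - 10*k)) = 14 - k*(-60 - 10*k))
(r(A(-42)) - 1458643) + U = ((14 + 10*(-42)² + 60*(-42)) - 1458643) + 2127782 = ((14 + 10*1764 - 2520) - 1458643) + 2127782 = ((14 + 17640 - 2520) - 1458643) + 2127782 = (15134 - 1458643) + 2127782 = -1443509 + 2127782 = 684273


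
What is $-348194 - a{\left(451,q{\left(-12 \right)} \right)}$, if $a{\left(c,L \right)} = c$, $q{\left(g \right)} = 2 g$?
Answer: $-348645$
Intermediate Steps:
$-348194 - a{\left(451,q{\left(-12 \right)} \right)} = -348194 - 451 = -348645$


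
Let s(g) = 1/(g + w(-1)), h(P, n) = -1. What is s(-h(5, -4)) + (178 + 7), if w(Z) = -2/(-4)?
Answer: 557/3 ≈ 185.67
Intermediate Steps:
w(Z) = ½ (w(Z) = -2*(-¼) = ½)
s(g) = 1/(½ + g) (s(g) = 1/(g + ½) = 1/(½ + g))
s(-h(5, -4)) + (178 + 7) = 2/(1 + 2*(-1*(-1))) + (178 + 7) = 2/(1 + 2*1) + 185 = 2/(1 + 2) + 185 = 2/3 + 185 = 2*(⅓) + 185 = ⅔ + 185 = 557/3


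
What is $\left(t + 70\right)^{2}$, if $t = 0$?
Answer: $4900$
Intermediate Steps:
$\left(t + 70\right)^{2} = \left(0 + 70\right)^{2} = 70^{2} = 4900$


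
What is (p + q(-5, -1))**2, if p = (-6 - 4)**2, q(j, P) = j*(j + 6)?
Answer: 9025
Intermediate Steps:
q(j, P) = j*(6 + j)
p = 100 (p = (-10)**2 = 100)
(p + q(-5, -1))**2 = (100 - 5*(6 - 5))**2 = (100 - 5*1)**2 = (100 - 5)**2 = 95**2 = 9025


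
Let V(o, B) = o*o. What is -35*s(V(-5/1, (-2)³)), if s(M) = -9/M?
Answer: 63/5 ≈ 12.600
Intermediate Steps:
V(o, B) = o²
-35*s(V(-5/1, (-2)³)) = -(-315)/((-5/1)²) = -(-315)/((-5*1)²) = -(-315)/((-5)²) = -(-315)/25 = -35*(-9/25) = 63/5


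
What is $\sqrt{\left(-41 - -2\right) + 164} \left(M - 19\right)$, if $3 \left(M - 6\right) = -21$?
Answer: $- 100 \sqrt{5} \approx -223.61$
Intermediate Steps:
$M = -1$ ($M = 6 + \frac{1}{3} \left(-21\right) = 6 - 7 = -1$)
$\sqrt{\left(-41 - -2\right) + 164} \left(M - 19\right) = \sqrt{\left(-41 - -2\right) + 164} \left(-1 - 19\right) = \sqrt{\left(-41 + 2\right) + 164} \left(-20\right) = \sqrt{-39 + 164} \left(-20\right) = \sqrt{125} \left(-20\right) = 5 \sqrt{5} \left(-20\right) = - 100 \sqrt{5}$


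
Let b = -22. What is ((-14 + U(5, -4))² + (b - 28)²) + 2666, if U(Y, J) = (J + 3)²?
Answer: 5335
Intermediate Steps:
U(Y, J) = (3 + J)²
((-14 + U(5, -4))² + (b - 28)²) + 2666 = ((-14 + (3 - 4)²)² + (-22 - 28)²) + 2666 = ((-14 + (-1)²)² + (-50)²) + 2666 = ((-14 + 1)² + 2500) + 2666 = ((-13)² + 2500) + 2666 = (169 + 2500) + 2666 = 2669 + 2666 = 5335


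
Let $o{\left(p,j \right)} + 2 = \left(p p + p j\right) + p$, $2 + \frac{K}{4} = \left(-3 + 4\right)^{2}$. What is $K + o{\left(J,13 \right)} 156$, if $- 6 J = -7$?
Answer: $\frac{7333}{3} \approx 2444.3$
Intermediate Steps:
$J = \frac{7}{6}$ ($J = \left(- \frac{1}{6}\right) \left(-7\right) = \frac{7}{6} \approx 1.1667$)
$K = -4$ ($K = -8 + 4 \left(-3 + 4\right)^{2} = -8 + 4 \cdot 1^{2} = -8 + 4 \cdot 1 = -8 + 4 = -4$)
$o{\left(p,j \right)} = -2 + p + p^{2} + j p$ ($o{\left(p,j \right)} = -2 + \left(\left(p p + p j\right) + p\right) = -2 + \left(\left(p^{2} + j p\right) + p\right) = -2 + \left(p + p^{2} + j p\right) = -2 + p + p^{2} + j p$)
$K + o{\left(J,13 \right)} 156 = -4 + \left(-2 + \frac{7}{6} + \left(\frac{7}{6}\right)^{2} + 13 \cdot \frac{7}{6}\right) 156 = -4 + \left(-2 + \frac{7}{6} + \frac{49}{36} + \frac{91}{6}\right) 156 = -4 + \frac{565}{36} \cdot 156 = -4 + \frac{7345}{3} = \frac{7333}{3}$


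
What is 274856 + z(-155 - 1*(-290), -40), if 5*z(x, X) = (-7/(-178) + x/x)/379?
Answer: 18542335509/67462 ≈ 2.7486e+5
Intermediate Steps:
z(x, X) = 37/67462 (z(x, X) = ((-7/(-178) + x/x)/379)/5 = ((-7*(-1/178) + 1)*(1/379))/5 = ((7/178 + 1)*(1/379))/5 = ((185/178)*(1/379))/5 = (⅕)*(185/67462) = 37/67462)
274856 + z(-155 - 1*(-290), -40) = 274856 + 37/67462 = 18542335509/67462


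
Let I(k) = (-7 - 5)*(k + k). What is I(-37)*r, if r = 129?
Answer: 114552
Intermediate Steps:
I(k) = -24*k
I(-37)*r = -24*(-37)*129 = 888*129 = 114552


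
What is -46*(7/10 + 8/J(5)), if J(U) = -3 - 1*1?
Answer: 299/5 ≈ 59.800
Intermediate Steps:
J(U) = -4 (J(U) = -3 - 1 = -4)
-46*(7/10 + 8/J(5)) = -46*(7/10 + 8/(-4)) = -46*(7*(⅒) + 8*(-¼)) = -46*(7/10 - 2) = -46*(-13/10) = 299/5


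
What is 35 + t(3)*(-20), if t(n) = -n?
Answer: 95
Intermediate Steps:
35 + t(3)*(-20) = 35 - 1*3*(-20) = 35 - 3*(-20) = 35 + 60 = 95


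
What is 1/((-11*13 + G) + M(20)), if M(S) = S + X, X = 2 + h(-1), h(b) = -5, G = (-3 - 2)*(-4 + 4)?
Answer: -1/126 ≈ -0.0079365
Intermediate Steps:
G = 0 (G = -5*0 = 0)
X = -3 (X = 2 - 5 = -3)
M(S) = -3 + S (M(S) = S - 3 = -3 + S)
1/((-11*13 + G) + M(20)) = 1/((-11*13 + 0) + (-3 + 20)) = 1/((-143 + 0) + 17) = 1/(-143 + 17) = 1/(-126) = -1/126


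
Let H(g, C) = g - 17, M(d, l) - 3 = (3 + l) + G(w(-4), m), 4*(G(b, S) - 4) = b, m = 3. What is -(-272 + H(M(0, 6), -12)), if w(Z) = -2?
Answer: 547/2 ≈ 273.50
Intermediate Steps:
G(b, S) = 4 + b/4
M(d, l) = 19/2 + l (M(d, l) = 3 + ((3 + l) + (4 + (1/4)*(-2))) = 3 + ((3 + l) + (4 - 1/2)) = 3 + ((3 + l) + 7/2) = 3 + (13/2 + l) = 19/2 + l)
H(g, C) = -17 + g
-(-272 + H(M(0, 6), -12)) = -(-272 + (-17 + (19/2 + 6))) = -(-272 + (-17 + 31/2)) = -(-272 - 3/2) = -1*(-547/2) = 547/2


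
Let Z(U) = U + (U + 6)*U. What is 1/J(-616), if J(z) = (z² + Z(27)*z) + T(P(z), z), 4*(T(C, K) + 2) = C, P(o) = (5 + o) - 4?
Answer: -4/744751 ≈ -5.3709e-6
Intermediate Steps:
P(o) = 1 + o
T(C, K) = -2 + C/4
Z(U) = U + U*(6 + U) (Z(U) = U + (6 + U)*U = U + U*(6 + U))
J(z) = -7/4 + z² + 3673*z/4 (J(z) = (z² + (27*(7 + 27))*z) + (-2 + (1 + z)/4) = (z² + (27*34)*z) + (-2 + (¼ + z/4)) = (z² + 918*z) + (-7/4 + z/4) = -7/4 + z² + 3673*z/4)
1/J(-616) = 1/(-7/4 + (-616)² + (3673/4)*(-616)) = 1/(-7/4 + 379456 - 565642) = 1/(-744751/4) = -4/744751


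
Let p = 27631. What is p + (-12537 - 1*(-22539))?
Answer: 37633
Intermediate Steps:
p + (-12537 - 1*(-22539)) = 27631 + (-12537 - 1*(-22539)) = 27631 + (-12537 + 22539) = 27631 + 10002 = 37633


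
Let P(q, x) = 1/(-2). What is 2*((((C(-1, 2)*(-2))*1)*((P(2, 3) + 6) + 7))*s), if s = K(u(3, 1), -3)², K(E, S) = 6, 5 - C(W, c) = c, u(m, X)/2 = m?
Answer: -5400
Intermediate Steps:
u(m, X) = 2*m
C(W, c) = 5 - c
P(q, x) = -½
s = 36 (s = 6² = 36)
2*((((C(-1, 2)*(-2))*1)*((P(2, 3) + 6) + 7))*s) = 2*(((((5 - 1*2)*(-2))*1)*((-½ + 6) + 7))*36) = 2*(((((5 - 2)*(-2))*1)*(11/2 + 7))*36) = 2*((((3*(-2))*1)*(25/2))*36) = 2*((-6*1*(25/2))*36) = 2*(-6*25/2*36) = 2*(-75*36) = 2*(-2700) = -5400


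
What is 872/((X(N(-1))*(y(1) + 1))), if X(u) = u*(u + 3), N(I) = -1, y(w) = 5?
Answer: -218/3 ≈ -72.667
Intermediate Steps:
X(u) = u*(3 + u)
872/((X(N(-1))*(y(1) + 1))) = 872/(((-(3 - 1))*(5 + 1))) = 872/((-1*2*6)) = 872/((-2*6)) = 872/(-12) = 872*(-1/12) = -218/3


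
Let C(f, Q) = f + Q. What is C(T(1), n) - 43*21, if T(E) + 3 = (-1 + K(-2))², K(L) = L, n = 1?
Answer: -896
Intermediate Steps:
T(E) = 6 (T(E) = -3 + (-1 - 2)² = -3 + (-3)² = -3 + 9 = 6)
C(f, Q) = Q + f
C(T(1), n) - 43*21 = (1 + 6) - 43*21 = 7 - 903 = -896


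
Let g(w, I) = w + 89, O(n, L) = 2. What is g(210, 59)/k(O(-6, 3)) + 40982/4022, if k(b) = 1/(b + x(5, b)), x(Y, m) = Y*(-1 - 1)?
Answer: -4789821/2011 ≈ -2381.8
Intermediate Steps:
x(Y, m) = -2*Y (x(Y, m) = Y*(-2) = -2*Y)
k(b) = 1/(-10 + b) (k(b) = 1/(b - 2*5) = 1/(b - 10) = 1/(-10 + b))
g(w, I) = 89 + w
g(210, 59)/k(O(-6, 3)) + 40982/4022 = (89 + 210)/(1/(-10 + 2)) + 40982/4022 = 299/(1/(-8)) + 40982*(1/4022) = 299/(-⅛) + 20491/2011 = 299*(-8) + 20491/2011 = -2392 + 20491/2011 = -4789821/2011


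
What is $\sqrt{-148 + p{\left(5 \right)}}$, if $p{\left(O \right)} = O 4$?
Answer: $8 i \sqrt{2} \approx 11.314 i$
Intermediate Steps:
$p{\left(O \right)} = 4 O$
$\sqrt{-148 + p{\left(5 \right)}} = \sqrt{-148 + 4 \cdot 5} = \sqrt{-148 + 20} = \sqrt{-128} = 8 i \sqrt{2}$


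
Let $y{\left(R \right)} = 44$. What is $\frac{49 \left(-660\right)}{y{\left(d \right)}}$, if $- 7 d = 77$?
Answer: $-735$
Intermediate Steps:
$d = -11$ ($d = \left(- \frac{1}{7}\right) 77 = -11$)
$\frac{49 \left(-660\right)}{y{\left(d \right)}} = \frac{49 \left(-660\right)}{44} = \left(-32340\right) \frac{1}{44} = -735$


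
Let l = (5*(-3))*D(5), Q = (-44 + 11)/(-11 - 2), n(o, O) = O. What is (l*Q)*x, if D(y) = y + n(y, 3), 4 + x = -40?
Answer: 174240/13 ≈ 13403.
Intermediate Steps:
x = -44 (x = -4 - 40 = -44)
D(y) = 3 + y (D(y) = y + 3 = 3 + y)
Q = 33/13 (Q = -33/(-13) = -33*(-1/13) = 33/13 ≈ 2.5385)
l = -120 (l = (5*(-3))*(3 + 5) = -15*8 = -120)
(l*Q)*x = -120*33/13*(-44) = -3960/13*(-44) = 174240/13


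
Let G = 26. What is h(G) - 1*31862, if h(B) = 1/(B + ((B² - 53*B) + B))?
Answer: -20710301/650 ≈ -31862.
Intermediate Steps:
h(B) = 1/(B² - 51*B) (h(B) = 1/(B + (B² - 52*B)) = 1/(B² - 51*B))
h(G) - 1*31862 = 1/(26*(-51 + 26)) - 1*31862 = (1/26)/(-25) - 31862 = (1/26)*(-1/25) - 31862 = -1/650 - 31862 = -20710301/650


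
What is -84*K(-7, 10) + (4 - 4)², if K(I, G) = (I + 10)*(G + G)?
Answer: -5040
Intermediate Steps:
K(I, G) = 2*G*(10 + I) (K(I, G) = (10 + I)*(2*G) = 2*G*(10 + I))
-84*K(-7, 10) + (4 - 4)² = -168*10*(10 - 7) + (4 - 4)² = -168*10*3 + 0² = -84*60 + 0 = -5040 + 0 = -5040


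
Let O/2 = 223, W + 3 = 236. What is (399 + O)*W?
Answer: 196885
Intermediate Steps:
W = 233 (W = -3 + 236 = 233)
O = 446 (O = 2*223 = 446)
(399 + O)*W = (399 + 446)*233 = 845*233 = 196885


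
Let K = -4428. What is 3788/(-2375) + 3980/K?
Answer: -6556441/2629125 ≈ -2.4938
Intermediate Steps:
3788/(-2375) + 3980/K = 3788/(-2375) + 3980/(-4428) = 3788*(-1/2375) + 3980*(-1/4428) = -3788/2375 - 995/1107 = -6556441/2629125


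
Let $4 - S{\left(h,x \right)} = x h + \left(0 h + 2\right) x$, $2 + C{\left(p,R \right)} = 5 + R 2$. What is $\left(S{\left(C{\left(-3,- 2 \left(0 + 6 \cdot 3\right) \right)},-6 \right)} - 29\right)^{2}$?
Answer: $182329$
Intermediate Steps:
$C{\left(p,R \right)} = 3 + 2 R$ ($C{\left(p,R \right)} = -2 + \left(5 + R 2\right) = -2 + \left(5 + 2 R\right) = 3 + 2 R$)
$S{\left(h,x \right)} = 4 - 2 x - h x$ ($S{\left(h,x \right)} = 4 - \left(x h + \left(0 h + 2\right) x\right) = 4 - \left(h x + \left(0 + 2\right) x\right) = 4 - \left(h x + 2 x\right) = 4 - \left(2 x + h x\right) = 4 - 2 x - h x$)
$\left(S{\left(C{\left(-3,- 2 \left(0 + 6 \cdot 3\right) \right)},-6 \right)} - 29\right)^{2} = \left(\left(4 - -12 - \left(3 + 2 \left(- 2 \left(0 + 6 \cdot 3\right)\right)\right) \left(-6\right)\right) - 29\right)^{2} = \left(\left(4 + 12 - \left(3 + 2 \left(- 2 \left(0 + 18\right)\right)\right) \left(-6\right)\right) - 29\right)^{2} = \left(\left(4 + 12 - \left(3 + 2 \left(\left(-2\right) 18\right)\right) \left(-6\right)\right) - 29\right)^{2} = \left(\left(4 + 12 - \left(3 + 2 \left(-36\right)\right) \left(-6\right)\right) - 29\right)^{2} = \left(\left(4 + 12 - \left(3 - 72\right) \left(-6\right)\right) - 29\right)^{2} = \left(\left(4 + 12 - \left(-69\right) \left(-6\right)\right) - 29\right)^{2} = \left(\left(4 + 12 - 414\right) - 29\right)^{2} = \left(-398 - 29\right)^{2} = \left(-427\right)^{2} = 182329$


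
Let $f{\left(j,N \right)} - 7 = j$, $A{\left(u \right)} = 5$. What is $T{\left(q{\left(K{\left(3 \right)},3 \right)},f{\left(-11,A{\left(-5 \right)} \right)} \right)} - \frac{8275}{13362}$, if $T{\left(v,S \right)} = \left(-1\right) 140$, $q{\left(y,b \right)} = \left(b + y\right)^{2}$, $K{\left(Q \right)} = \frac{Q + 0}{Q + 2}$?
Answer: $- \frac{1878955}{13362} \approx -140.62$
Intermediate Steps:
$f{\left(j,N \right)} = 7 + j$
$K{\left(Q \right)} = \frac{Q}{2 + Q}$
$T{\left(v,S \right)} = -140$
$T{\left(q{\left(K{\left(3 \right)},3 \right)},f{\left(-11,A{\left(-5 \right)} \right)} \right)} - \frac{8275}{13362} = -140 - \frac{8275}{13362} = - \frac{1878955}{13362}$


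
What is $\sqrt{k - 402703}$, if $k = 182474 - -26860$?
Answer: $i \sqrt{193369} \approx 439.74 i$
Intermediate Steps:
$k = 209334$ ($k = 182474 + 26860 = 209334$)
$\sqrt{k - 402703} = \sqrt{209334 - 402703} = \sqrt{-193369} = i \sqrt{193369}$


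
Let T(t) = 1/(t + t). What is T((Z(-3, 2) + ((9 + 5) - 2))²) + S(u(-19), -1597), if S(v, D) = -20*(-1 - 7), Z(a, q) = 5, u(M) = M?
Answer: 92481/578 ≈ 160.00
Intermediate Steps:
S(v, D) = 160 (S(v, D) = -20*(-8) = 160)
T(t) = 1/(2*t)
T((Z(-3, 2) + ((9 + 5) - 2))²) + S(u(-19), -1597) = 1/(2*((5 + ((9 + 5) - 2))²)) + 160 = 1/(2*((5 + (14 - 2))²)) + 160 = 1/(2*((5 + 12)²)) + 160 = 1/(2*(17²)) + 160 = (½)/289 + 160 = (½)*(1/289) + 160 = 1/578 + 160 = 92481/578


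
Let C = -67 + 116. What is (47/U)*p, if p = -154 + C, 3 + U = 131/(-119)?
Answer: 587265/488 ≈ 1203.4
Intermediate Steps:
U = -488/119 (U = -3 + 131/(-119) = -3 + 131*(-1/119) = -3 - 131/119 = -488/119 ≈ -4.1008)
C = 49
p = -105 (p = -154 + 49 = -105)
(47/U)*p = (47/(-488/119))*(-105) = (47*(-119/488))*(-105) = -5593/488*(-105) = 587265/488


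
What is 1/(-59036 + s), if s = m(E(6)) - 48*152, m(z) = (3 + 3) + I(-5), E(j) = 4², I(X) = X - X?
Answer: -1/66326 ≈ -1.5077e-5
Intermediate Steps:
I(X) = 0
E(j) = 16
m(z) = 6 (m(z) = (3 + 3) + 0 = 6 + 0 = 6)
s = -7290 (s = 6 - 48*152 = 6 - 7296 = -7290)
1/(-59036 + s) = 1/(-59036 - 7290) = 1/(-66326) = -1/66326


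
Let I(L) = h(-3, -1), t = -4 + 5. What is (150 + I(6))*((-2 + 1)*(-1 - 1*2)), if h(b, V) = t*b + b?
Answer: 432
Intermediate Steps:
t = 1
h(b, V) = 2*b (h(b, V) = 1*b + b = b + b = 2*b)
I(L) = -6 (I(L) = 2*(-3) = -6)
(150 + I(6))*((-2 + 1)*(-1 - 1*2)) = (150 - 6)*((-2 + 1)*(-1 - 1*2)) = 144*(-(-1 - 2)) = 144*(-1*(-3)) = 144*3 = 432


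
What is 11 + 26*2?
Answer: 63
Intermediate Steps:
11 + 26*2 = 11 + 52 = 63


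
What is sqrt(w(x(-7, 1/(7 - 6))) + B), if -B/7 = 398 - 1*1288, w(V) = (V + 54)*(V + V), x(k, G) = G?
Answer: 2*sqrt(1585) ≈ 79.624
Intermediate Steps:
w(V) = 2*V*(54 + V) (w(V) = (54 + V)*(2*V) = 2*V*(54 + V))
B = 6230 (B = -7*(398 - 1*1288) = -7*(398 - 1288) = -7*(-890) = 6230)
sqrt(w(x(-7, 1/(7 - 6))) + B) = sqrt(2*(54 + 1/(7 - 6))/(7 - 6) + 6230) = sqrt(2*(54 + 1/1)/1 + 6230) = sqrt(2*1*(54 + 1) + 6230) = sqrt(2*1*55 + 6230) = sqrt(110 + 6230) = sqrt(6340) = 2*sqrt(1585)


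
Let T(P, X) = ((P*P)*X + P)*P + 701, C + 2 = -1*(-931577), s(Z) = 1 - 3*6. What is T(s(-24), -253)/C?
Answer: 1243979/931575 ≈ 1.3354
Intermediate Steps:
s(Z) = -17 (s(Z) = 1 - 18 = -17)
C = 931575 (C = -2 - 1*(-931577) = -2 + 931577 = 931575)
T(P, X) = 701 + P*(P + X*P**2) (T(P, X) = (P**2*X + P)*P + 701 = (X*P**2 + P)*P + 701 = (P + X*P**2)*P + 701 = P*(P + X*P**2) + 701 = 701 + P*(P + X*P**2))
T(s(-24), -253)/C = (701 + (-17)**2 - 253*(-17)**3)/931575 = (701 + 289 - 253*(-4913))*(1/931575) = (701 + 289 + 1242989)*(1/931575) = 1243979*(1/931575) = 1243979/931575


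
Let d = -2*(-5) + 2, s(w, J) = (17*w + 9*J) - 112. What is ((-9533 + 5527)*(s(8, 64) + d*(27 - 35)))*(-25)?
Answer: 50475600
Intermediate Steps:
s(w, J) = -112 + 9*J + 17*w (s(w, J) = (9*J + 17*w) - 112 = -112 + 9*J + 17*w)
d = 12 (d = 10 + 2 = 12)
((-9533 + 5527)*(s(8, 64) + d*(27 - 35)))*(-25) = ((-9533 + 5527)*((-112 + 9*64 + 17*8) + 12*(27 - 35)))*(-25) = -4006*((-112 + 576 + 136) + 12*(-8))*(-25) = -4006*(600 - 96)*(-25) = -4006*504*(-25) = -2019024*(-25) = 50475600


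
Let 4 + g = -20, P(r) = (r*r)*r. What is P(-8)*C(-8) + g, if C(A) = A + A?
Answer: 8168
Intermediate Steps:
C(A) = 2*A
P(r) = r**3 (P(r) = r**2*r = r**3)
g = -24 (g = -4 - 20 = -24)
P(-8)*C(-8) + g = (-8)**3*(2*(-8)) - 24 = -512*(-16) - 24 = 8192 - 24 = 8168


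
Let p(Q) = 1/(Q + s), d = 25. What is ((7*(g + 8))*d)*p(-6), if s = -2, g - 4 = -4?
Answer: -175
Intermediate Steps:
g = 0 (g = 4 - 4 = 0)
p(Q) = 1/(-2 + Q) (p(Q) = 1/(Q - 2) = 1/(-2 + Q))
((7*(g + 8))*d)*p(-6) = ((7*(0 + 8))*25)/(-2 - 6) = ((7*8)*25)/(-8) = (56*25)*(-⅛) = 1400*(-⅛) = -175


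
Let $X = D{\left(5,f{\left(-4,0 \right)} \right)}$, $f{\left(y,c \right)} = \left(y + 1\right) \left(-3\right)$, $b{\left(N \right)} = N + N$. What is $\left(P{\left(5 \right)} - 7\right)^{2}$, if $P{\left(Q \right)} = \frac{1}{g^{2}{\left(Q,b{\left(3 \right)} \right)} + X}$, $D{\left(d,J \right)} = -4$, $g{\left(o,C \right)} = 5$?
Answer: $\frac{21316}{441} \approx 48.336$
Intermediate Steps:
$b{\left(N \right)} = 2 N$
$f{\left(y,c \right)} = -3 - 3 y$ ($f{\left(y,c \right)} = \left(1 + y\right) \left(-3\right) = -3 - 3 y$)
$X = -4$
$P{\left(Q \right)} = \frac{1}{21}$ ($P{\left(Q \right)} = \frac{1}{5^{2} - 4} = \frac{1}{25 - 4} = \frac{1}{21}$)
$\left(P{\left(5 \right)} - 7\right)^{2} = \left(\frac{1}{21} - 7\right)^{2} = \left(- \frac{146}{21}\right)^{2} = \frac{21316}{441}$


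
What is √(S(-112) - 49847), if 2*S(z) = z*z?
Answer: 5*I*√1743 ≈ 208.75*I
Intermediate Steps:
S(z) = z²/2 (S(z) = (z*z)/2 = z²/2)
√(S(-112) - 49847) = √((½)*(-112)² - 49847) = √((½)*12544 - 49847) = √(6272 - 49847) = √(-43575) = 5*I*√1743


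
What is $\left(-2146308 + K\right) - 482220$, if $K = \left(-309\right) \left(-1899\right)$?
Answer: $-2041737$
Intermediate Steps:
$K = 586791$
$\left(-2146308 + K\right) - 482220 = \left(-2146308 + 586791\right) - 482220 = -1559517 - 482220 = -2041737$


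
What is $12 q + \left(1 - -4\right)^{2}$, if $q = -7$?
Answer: $-59$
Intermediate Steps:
$12 q + \left(1 - -4\right)^{2} = 12 \left(-7\right) + \left(1 - -4\right)^{2} = -84 + \left(1 + 4\right)^{2} = -84 + 5^{2} = -84 + 25 = -59$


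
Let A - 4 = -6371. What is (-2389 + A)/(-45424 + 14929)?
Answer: 8756/30495 ≈ 0.28713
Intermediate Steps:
A = -6367 (A = 4 - 6371 = -6367)
(-2389 + A)/(-45424 + 14929) = (-2389 - 6367)/(-45424 + 14929) = -8756/(-30495) = -8756*(-1/30495) = 8756/30495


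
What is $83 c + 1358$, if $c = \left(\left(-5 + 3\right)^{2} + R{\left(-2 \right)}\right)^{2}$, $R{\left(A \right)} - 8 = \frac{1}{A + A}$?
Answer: $\frac{205075}{16} \approx 12817.0$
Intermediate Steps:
$R{\left(A \right)} = 8 + \frac{1}{2 A}$ ($R{\left(A \right)} = 8 + \frac{1}{A + A} = 8 + \frac{1}{2 A}$)
$c = \frac{2209}{16}$ ($c = \left(\left(-5 + 3\right)^{2} + \left(8 + \frac{1}{2 \left(-2\right)}\right)\right)^{2} = \left(\left(-2\right)^{2} + \left(8 + \frac{1}{2} \left(- \frac{1}{2}\right)\right)\right)^{2} = \left(4 + \left(8 - \frac{1}{4}\right)\right)^{2} = \left(4 + \frac{31}{4}\right)^{2} = \left(\frac{47}{4}\right)^{2} = \frac{2209}{16} \approx 138.06$)
$83 c + 1358 = 83 \cdot \frac{2209}{16} + 1358 = \frac{183347}{16} + 1358 = \frac{205075}{16}$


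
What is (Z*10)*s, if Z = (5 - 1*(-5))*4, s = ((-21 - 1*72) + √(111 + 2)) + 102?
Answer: 3600 + 400*√113 ≈ 7852.1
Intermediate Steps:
s = 9 + √113 (s = ((-21 - 72) + √113) + 102 = (-93 + √113) + 102 = 9 + √113 ≈ 19.630)
Z = 40 (Z = (5 + 5)*4 = 10*4 = 40)
(Z*10)*s = (40*10)*(9 + √113) = 400*(9 + √113) = 3600 + 400*√113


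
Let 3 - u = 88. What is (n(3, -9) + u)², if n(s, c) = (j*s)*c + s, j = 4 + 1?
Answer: 47089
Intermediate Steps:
u = -85 (u = 3 - 1*88 = 3 - 88 = -85)
j = 5
n(s, c) = s + 5*c*s (n(s, c) = (5*s)*c + s = 5*c*s + s = s + 5*c*s)
(n(3, -9) + u)² = (3*(1 + 5*(-9)) - 85)² = (3*(1 - 45) - 85)² = (3*(-44) - 85)² = (-132 - 85)² = (-217)² = 47089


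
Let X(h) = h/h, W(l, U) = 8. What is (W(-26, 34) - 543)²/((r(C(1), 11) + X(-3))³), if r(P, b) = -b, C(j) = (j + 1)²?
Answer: -11449/40 ≈ -286.23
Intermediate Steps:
C(j) = (1 + j)²
X(h) = 1
(W(-26, 34) - 543)²/((r(C(1), 11) + X(-3))³) = (8 - 543)²/((-1*11 + 1)³) = (-535)²/((-11 + 1)³) = 286225/((-10)³) = 286225/(-1000) = 286225*(-1/1000) = -11449/40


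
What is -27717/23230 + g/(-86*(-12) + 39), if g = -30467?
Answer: -737433317/24879330 ≈ -29.640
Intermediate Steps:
-27717/23230 + g/(-86*(-12) + 39) = -27717/23230 - 30467/(-86*(-12) + 39) = -27717*1/23230 - 30467/(1032 + 39) = -27717/23230 - 30467/1071 = -737433317/24879330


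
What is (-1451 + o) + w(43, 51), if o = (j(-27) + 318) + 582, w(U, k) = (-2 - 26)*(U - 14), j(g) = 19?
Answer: -1344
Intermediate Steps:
w(U, k) = 392 - 28*U (w(U, k) = -28*(-14 + U) = 392 - 28*U)
o = 919 (o = (19 + 318) + 582 = 337 + 582 = 919)
(-1451 + o) + w(43, 51) = (-1451 + 919) + (392 - 28*43) = -532 + (392 - 1204) = -532 - 812 = -1344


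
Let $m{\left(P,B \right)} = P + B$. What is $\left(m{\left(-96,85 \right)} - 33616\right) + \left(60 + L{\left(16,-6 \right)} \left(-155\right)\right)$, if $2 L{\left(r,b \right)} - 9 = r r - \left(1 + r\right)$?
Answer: $-52787$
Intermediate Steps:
$L{\left(r,b \right)} = 4 + \frac{r^{2}}{2} - \frac{r}{2}$ ($L{\left(r,b \right)} = \frac{9}{2} + \frac{r r - \left(1 + r\right)}{2} = \frac{9}{2} + \frac{r^{2} - \left(1 + r\right)}{2} = \frac{9}{2} + \frac{-1 + r^{2} - r}{2} = \frac{9}{2} - \left(\frac{1}{2} + \frac{r}{2} - \frac{r^{2}}{2}\right) = 4 + \frac{r^{2}}{2} - \frac{r}{2}$)
$m{\left(P,B \right)} = B + P$
$\left(m{\left(-96,85 \right)} - 33616\right) + \left(60 + L{\left(16,-6 \right)} \left(-155\right)\right) = \left(\left(85 - 96\right) - 33616\right) + \left(60 + \left(4 + \frac{16^{2}}{2} - 8\right) \left(-155\right)\right) = \left(-11 - 33616\right) + \left(60 + \left(4 + \frac{1}{2} \cdot 256 - 8\right) \left(-155\right)\right) = -33627 + \left(60 + \left(4 + 128 - 8\right) \left(-155\right)\right) = -33627 + \left(60 + 124 \left(-155\right)\right) = -33627 + \left(60 - 19220\right) = -33627 - 19160 = -52787$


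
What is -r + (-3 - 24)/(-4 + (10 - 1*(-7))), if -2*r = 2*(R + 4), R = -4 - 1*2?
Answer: -53/13 ≈ -4.0769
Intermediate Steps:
R = -6 (R = -4 - 2 = -6)
r = 2 (r = -(-6 + 4) = -(-2) = -1/2*(-4) = 2)
-r + (-3 - 24)/(-4 + (10 - 1*(-7))) = -1*2 + (-3 - 24)/(-4 + (10 - 1*(-7))) = -2 - 27/(-4 + (10 + 7)) = -2 - 27/(-4 + 17) = -2 - 27/13 = -53/13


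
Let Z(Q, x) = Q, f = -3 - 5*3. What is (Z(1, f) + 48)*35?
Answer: 1715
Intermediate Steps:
f = -18 (f = -3 - 15 = -18)
(Z(1, f) + 48)*35 = (1 + 48)*35 = 49*35 = 1715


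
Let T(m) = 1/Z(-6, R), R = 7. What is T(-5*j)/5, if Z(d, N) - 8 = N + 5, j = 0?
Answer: 1/100 ≈ 0.010000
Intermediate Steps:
Z(d, N) = 13 + N (Z(d, N) = 8 + (N + 5) = 8 + (5 + N) = 13 + N)
T(m) = 1/20 (T(m) = 1/(13 + 7) = 1/20)
T(-5*j)/5 = (1/20)/5 = (1/20)*(⅕) = 1/100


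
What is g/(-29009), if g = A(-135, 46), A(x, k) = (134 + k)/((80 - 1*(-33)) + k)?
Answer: -60/1537477 ≈ -3.9025e-5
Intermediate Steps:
A(x, k) = (134 + k)/(113 + k) (A(x, k) = (134 + k)/((80 + 33) + k) = (134 + k)/(113 + k))
g = 60/53 (g = (134 + 46)/(113 + 46) = 180/159 = (1/159)*180 = 60/53 ≈ 1.1321)
g/(-29009) = (60/53)/(-29009) = (60/53)*(-1/29009) = -60/1537477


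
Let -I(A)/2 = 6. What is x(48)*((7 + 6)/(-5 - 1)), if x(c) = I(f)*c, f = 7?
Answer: 1248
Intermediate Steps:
I(A) = -12 (I(A) = -2*6 = -12)
x(c) = -12*c
x(48)*((7 + 6)/(-5 - 1)) = (-12*48)*((7 + 6)/(-5 - 1)) = -7488/(-6) = -7488*(-1)/6 = -576*(-13/6) = 1248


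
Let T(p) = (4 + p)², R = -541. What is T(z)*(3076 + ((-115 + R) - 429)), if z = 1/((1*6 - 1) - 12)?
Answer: 1451439/49 ≈ 29621.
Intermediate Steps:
z = -⅐ (z = 1/((6 - 1) - 12) = 1/(5 - 12) = 1/(-7) = -⅐ ≈ -0.14286)
T(z)*(3076 + ((-115 + R) - 429)) = (4 - ⅐)²*(3076 + ((-115 - 541) - 429)) = (27/7)²*(3076 + (-656 - 429)) = 729*(3076 - 1085)/49 = (729/49)*1991 = 1451439/49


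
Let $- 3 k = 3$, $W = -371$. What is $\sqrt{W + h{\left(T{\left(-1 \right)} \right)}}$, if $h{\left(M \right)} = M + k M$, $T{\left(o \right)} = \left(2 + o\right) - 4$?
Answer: $i \sqrt{371} \approx 19.261 i$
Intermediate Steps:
$k = -1$ ($k = \left(- \frac{1}{3}\right) 3 = -1$)
$T{\left(o \right)} = -2 + o$
$h{\left(M \right)} = 0$ ($h{\left(M \right)} = M - M = 0$)
$\sqrt{W + h{\left(T{\left(-1 \right)} \right)}} = \sqrt{-371 + 0} = \sqrt{-371} = i \sqrt{371}$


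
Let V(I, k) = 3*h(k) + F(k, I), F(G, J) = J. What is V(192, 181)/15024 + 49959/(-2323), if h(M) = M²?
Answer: -173942197/11633584 ≈ -14.952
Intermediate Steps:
V(I, k) = I + 3*k² (V(I, k) = 3*k² + I = I + 3*k²)
V(192, 181)/15024 + 49959/(-2323) = (192 + 3*181²)/15024 + 49959/(-2323) = (192 + 3*32761)*(1/15024) + 49959*(-1/2323) = (192 + 98283)*(1/15024) - 49959/2323 = 98475*(1/15024) - 49959/2323 = 32825/5008 - 49959/2323 = -173942197/11633584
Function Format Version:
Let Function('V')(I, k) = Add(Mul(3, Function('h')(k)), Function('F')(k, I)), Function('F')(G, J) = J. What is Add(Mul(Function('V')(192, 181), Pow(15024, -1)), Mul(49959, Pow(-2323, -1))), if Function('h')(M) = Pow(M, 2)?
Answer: Rational(-173942197, 11633584) ≈ -14.952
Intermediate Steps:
Function('V')(I, k) = Add(I, Mul(3, Pow(k, 2))) (Function('V')(I, k) = Add(Mul(3, Pow(k, 2)), I) = Add(I, Mul(3, Pow(k, 2))))
Add(Mul(Function('V')(192, 181), Pow(15024, -1)), Mul(49959, Pow(-2323, -1))) = Add(Mul(Add(192, Mul(3, Pow(181, 2))), Pow(15024, -1)), Mul(49959, Pow(-2323, -1))) = Add(Mul(Add(192, Mul(3, 32761)), Rational(1, 15024)), Mul(49959, Rational(-1, 2323))) = Add(Mul(Add(192, 98283), Rational(1, 15024)), Rational(-49959, 2323)) = Add(Mul(98475, Rational(1, 15024)), Rational(-49959, 2323)) = Add(Rational(32825, 5008), Rational(-49959, 2323)) = Rational(-173942197, 11633584)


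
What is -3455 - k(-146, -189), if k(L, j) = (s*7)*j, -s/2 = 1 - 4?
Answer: 4483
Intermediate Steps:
s = 6 (s = -2*(1 - 4) = -2*(-3) = 6)
k(L, j) = 42*j (k(L, j) = (6*7)*j = 42*j)
-3455 - k(-146, -189) = -3455 - 42*(-189) = -3455 - 1*(-7938) = -3455 + 7938 = 4483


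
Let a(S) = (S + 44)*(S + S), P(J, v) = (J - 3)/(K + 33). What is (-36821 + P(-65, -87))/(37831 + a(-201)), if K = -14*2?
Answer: -184173/504725 ≈ -0.36490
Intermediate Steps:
K = -28
P(J, v) = -⅗ + J/5 (P(J, v) = (J - 3)/(-28 + 33) = (-3 + J)/5 = (-3 + J)*(⅕) = -⅗ + J/5)
a(S) = 2*S*(44 + S) (a(S) = (44 + S)*(2*S) = 2*S*(44 + S))
(-36821 + P(-65, -87))/(37831 + a(-201)) = (-36821 + (-⅗ + (⅕)*(-65)))/(37831 + 2*(-201)*(44 - 201)) = (-36821 + (-⅗ - 13))/(37831 + 2*(-201)*(-157)) = (-36821 - 68/5)/(37831 + 63114) = -184173/5/100945 = -184173/5*1/100945 = -184173/504725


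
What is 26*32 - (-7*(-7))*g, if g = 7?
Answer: 489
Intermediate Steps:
26*32 - (-7*(-7))*g = 26*32 - (-7*(-7))*7 = 832 - 49*7 = 832 - 1*343 = 832 - 343 = 489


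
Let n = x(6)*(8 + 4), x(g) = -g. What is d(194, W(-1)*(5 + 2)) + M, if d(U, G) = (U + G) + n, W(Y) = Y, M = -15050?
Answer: -14935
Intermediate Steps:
n = -72 (n = (-1*6)*(8 + 4) = -6*12 = -72)
d(U, G) = -72 + G + U (d(U, G) = (U + G) - 72 = (G + U) - 72 = -72 + G + U)
d(194, W(-1)*(5 + 2)) + M = (-72 - (5 + 2) + 194) - 15050 = (-72 - 1*7 + 194) - 15050 = (-72 - 7 + 194) - 15050 = 115 - 15050 = -14935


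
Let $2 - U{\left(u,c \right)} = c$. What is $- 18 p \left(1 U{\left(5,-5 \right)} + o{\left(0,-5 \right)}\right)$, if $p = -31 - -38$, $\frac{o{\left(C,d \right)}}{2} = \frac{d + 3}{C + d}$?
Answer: $- \frac{4914}{5} \approx -982.8$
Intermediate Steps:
$o{\left(C,d \right)} = \frac{2 \left(3 + d\right)}{C + d}$ ($o{\left(C,d \right)} = 2 \frac{d + 3}{C + d} = 2 \frac{3 + d}{C + d} = \frac{2 \left(3 + d\right)}{C + d}$)
$U{\left(u,c \right)} = 2 - c$
$p = 7$ ($p = -31 + 38 = 7$)
$- 18 p \left(1 U{\left(5,-5 \right)} + o{\left(0,-5 \right)}\right) = \left(-18\right) 7 \left(1 \left(2 - -5\right) + \frac{2 \left(3 - 5\right)}{0 - 5}\right) = - 126 \left(1 \left(2 + 5\right) + 2 \frac{1}{-5} \left(-2\right)\right) = - 126 \left(1 \cdot 7 + 2 \left(- \frac{1}{5}\right) \left(-2\right)\right) = - 126 \left(7 + \frac{4}{5}\right) = \left(-126\right) \frac{39}{5} = - \frac{4914}{5}$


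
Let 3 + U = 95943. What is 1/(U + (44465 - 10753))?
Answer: 1/129652 ≈ 7.7130e-6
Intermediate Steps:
U = 95940 (U = -3 + 95943 = 95940)
1/(U + (44465 - 10753)) = 1/(95940 + (44465 - 10753)) = 1/(95940 + 33712) = 1/129652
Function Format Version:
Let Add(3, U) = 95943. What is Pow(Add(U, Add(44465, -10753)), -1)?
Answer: Rational(1, 129652) ≈ 7.7130e-6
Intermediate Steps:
U = 95940 (U = Add(-3, 95943) = 95940)
Pow(Add(U, Add(44465, -10753)), -1) = Pow(Add(95940, Add(44465, -10753)), -1) = Pow(Add(95940, 33712), -1) = Pow(129652, -1) = Rational(1, 129652)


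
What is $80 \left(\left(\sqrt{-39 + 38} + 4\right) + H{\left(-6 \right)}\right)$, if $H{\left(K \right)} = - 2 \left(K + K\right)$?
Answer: $2240 + 80 i \approx 2240.0 + 80.0 i$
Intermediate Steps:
$H{\left(K \right)} = - 4 K$ ($H{\left(K \right)} = - 2 \cdot 2 K = - 4 K$)
$80 \left(\left(\sqrt{-39 + 38} + 4\right) + H{\left(-6 \right)}\right) = 80 \left(\left(\sqrt{-39 + 38} + 4\right) - -24\right) = 80 \left(\left(\sqrt{-1} + 4\right) + 24\right) = 80 \left(\left(i + 4\right) + 24\right) = 80 \left(\left(4 + i\right) + 24\right) = 80 \left(28 + i\right) = 2240 + 80 i$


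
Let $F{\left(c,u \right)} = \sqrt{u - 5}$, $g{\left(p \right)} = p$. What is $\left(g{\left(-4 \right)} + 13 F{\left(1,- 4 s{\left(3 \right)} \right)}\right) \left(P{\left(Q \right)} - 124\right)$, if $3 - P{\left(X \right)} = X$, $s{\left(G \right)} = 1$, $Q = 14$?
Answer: $540 - 5265 i \approx 540.0 - 5265.0 i$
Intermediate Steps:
$P{\left(X \right)} = 3 - X$
$F{\left(c,u \right)} = \sqrt{-5 + u}$
$\left(g{\left(-4 \right)} + 13 F{\left(1,- 4 s{\left(3 \right)} \right)}\right) \left(P{\left(Q \right)} - 124\right) = \left(-4 + 13 \sqrt{-5 - 4}\right) \left(\left(3 - 14\right) - 124\right) = \left(-4 + 13 \sqrt{-9}\right) \left(-11 - 124\right) = \left(-4 + 13 \cdot 3 i\right) \left(-135\right) = \left(-4 + 39 i\right) \left(-135\right) = 540 - 5265 i$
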